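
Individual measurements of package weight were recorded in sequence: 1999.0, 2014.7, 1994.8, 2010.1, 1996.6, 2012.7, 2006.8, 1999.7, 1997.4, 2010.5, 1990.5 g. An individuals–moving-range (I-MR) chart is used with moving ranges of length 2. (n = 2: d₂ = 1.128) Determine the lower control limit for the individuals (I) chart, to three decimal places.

X̄ = (1999.0 + 2014.7 + 1994.8 + 2010.1 + 1996.6 + 2012.7 + 2006.8 + 1999.7 + 1997.4 + 2010.5 + 1990.5) / 11 = 2002.9818
Moving ranges: 15.7, 19.9, 15.3, 13.5, 16.1, 5.9, 7.1, 2.3, 13.1, 20.0; M̄R̄ = 128.9000 / 10 = 12.8900
LCL = X̄ − 3·M̄R̄/d₂ = 2002.9818 − 3 × 12.8900 / 1.128 = 1968.6999

1968.700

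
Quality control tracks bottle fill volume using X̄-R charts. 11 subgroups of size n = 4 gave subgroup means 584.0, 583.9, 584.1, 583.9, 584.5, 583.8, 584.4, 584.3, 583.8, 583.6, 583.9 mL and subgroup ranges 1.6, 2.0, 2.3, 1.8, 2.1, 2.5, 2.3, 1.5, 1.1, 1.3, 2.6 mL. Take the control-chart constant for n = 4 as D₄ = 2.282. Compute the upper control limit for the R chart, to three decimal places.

4.377

R̄ = (1.6 + 2.0 + 2.3 + 1.8 + 2.1 + 2.5 + 2.3 + 1.5 + 1.1 + 1.3 + 2.6) / 11 = 21.1000 / 11 = 1.9182
UCL_R = D₄·R̄ = 2.282 × 1.9182 = 4.3773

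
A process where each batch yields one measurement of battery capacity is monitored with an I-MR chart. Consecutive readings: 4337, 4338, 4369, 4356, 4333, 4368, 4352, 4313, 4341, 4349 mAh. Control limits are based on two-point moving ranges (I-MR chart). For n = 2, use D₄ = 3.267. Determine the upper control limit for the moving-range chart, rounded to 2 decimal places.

Moving ranges: 1, 31, 13, 23, 35, 16, 39, 28, 8; M̄R̄ = 194.0000 / 9 = 21.5556
UCL_MR = D₄·M̄R̄ = 3.267 × 21.5556 = 70.4220

70.42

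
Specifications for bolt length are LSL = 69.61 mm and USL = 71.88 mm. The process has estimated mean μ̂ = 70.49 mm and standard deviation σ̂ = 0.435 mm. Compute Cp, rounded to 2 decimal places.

Cp = (USL − LSL) / (6σ̂) = (71.88 − 69.61) / (6 × 0.435) = 2.2700 / 2.6100 = 0.8697

0.87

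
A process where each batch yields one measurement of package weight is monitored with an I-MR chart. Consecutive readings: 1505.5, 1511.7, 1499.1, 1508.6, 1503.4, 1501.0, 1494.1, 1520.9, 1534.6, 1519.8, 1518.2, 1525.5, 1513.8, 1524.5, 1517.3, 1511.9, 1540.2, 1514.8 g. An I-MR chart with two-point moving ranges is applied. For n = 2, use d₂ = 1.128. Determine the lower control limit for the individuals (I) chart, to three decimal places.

1484.100

X̄ = (1505.5 + 1511.7 + 1499.1 + 1508.6 + 1503.4 + 1501.0 + 1494.1 + 1520.9 + 1534.6 + 1519.8 + 1518.2 + 1525.5 + 1513.8 + 1524.5 + 1517.3 + 1511.9 + 1540.2 + 1514.8) / 18 = 1514.7167
Moving ranges: 6.2, 12.6, 9.5, 5.2, 2.4, 6.9, 26.8, 13.7, 14.8, 1.6, 7.3, 11.7, 10.7, 7.2, 5.4, 28.3, 25.4; M̄R̄ = 195.7000 / 17 = 11.5118
LCL = X̄ − 3·M̄R̄/d₂ = 1514.7167 − 3 × 11.5118 / 1.128 = 1484.1003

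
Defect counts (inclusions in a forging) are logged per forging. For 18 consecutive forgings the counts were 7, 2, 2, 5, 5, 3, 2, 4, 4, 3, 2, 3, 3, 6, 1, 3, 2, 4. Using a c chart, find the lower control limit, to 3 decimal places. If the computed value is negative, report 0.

0.000

c̄ = (7 + 2 + 2 + 5 + 5 + 3 + 2 + 4 + 4 + 3 + 2 + 3 + 3 + 6 + 1 + 3 + 2 + 4) / 18 = 61 / 18 = 3.3889
LCL = c̄ − 3√c̄ = 3.3889 − 3 × 1.8409 = -2.1338 → 0 (cannot be negative)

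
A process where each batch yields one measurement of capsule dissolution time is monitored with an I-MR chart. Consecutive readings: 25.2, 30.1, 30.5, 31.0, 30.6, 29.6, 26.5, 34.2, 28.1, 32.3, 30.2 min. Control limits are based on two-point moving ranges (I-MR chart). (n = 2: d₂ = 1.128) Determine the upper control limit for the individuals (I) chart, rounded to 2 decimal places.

X̄ = (25.2 + 30.1 + 30.5 + 31.0 + 30.6 + 29.6 + 26.5 + 34.2 + 28.1 + 32.3 + 30.2) / 11 = 29.8455
Moving ranges: 4.9, 0.4, 0.5, 0.4, 1.0, 3.1, 7.7, 6.1, 4.2, 2.1; M̄R̄ = 30.4000 / 10 = 3.0400
UCL = X̄ + 3·M̄R̄/d₂ = 29.8455 + 3 × 3.0400 / 1.128 = 37.9306

37.93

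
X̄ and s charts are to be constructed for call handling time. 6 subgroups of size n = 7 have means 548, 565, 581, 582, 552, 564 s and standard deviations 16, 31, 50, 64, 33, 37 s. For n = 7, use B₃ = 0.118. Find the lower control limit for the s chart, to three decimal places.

s̄ = (16 + 31 + 50 + 64 + 33 + 37) / 6 = 38.5000
LCL_s = B₃·s̄ = 0.118 × 38.5000 = 4.5430

4.543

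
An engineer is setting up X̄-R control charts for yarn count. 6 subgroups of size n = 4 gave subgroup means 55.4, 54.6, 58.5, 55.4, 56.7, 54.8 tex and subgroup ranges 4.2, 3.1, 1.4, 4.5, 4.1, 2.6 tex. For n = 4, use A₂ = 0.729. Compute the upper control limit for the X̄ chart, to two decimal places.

X̄̄ = (55.4 + 54.6 + 58.5 + 55.4 + 56.7 + 54.8) / 6 = 335.4000 / 6 = 55.9000
R̄ = (4.2 + 3.1 + 1.4 + 4.5 + 4.1 + 2.6) / 6 = 19.9000 / 6 = 3.3167
UCL = X̄̄ + A₂·R̄ = 55.9000 + 0.729 × 3.3167 = 58.3178

58.32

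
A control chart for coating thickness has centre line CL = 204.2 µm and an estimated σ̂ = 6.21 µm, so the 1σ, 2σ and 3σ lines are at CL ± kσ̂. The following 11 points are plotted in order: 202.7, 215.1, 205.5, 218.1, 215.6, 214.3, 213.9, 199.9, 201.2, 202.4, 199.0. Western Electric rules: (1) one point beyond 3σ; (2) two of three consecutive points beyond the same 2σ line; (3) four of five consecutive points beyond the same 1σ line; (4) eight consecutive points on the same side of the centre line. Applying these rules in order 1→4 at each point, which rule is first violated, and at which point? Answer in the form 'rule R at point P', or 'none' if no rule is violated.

rule 3 at point 6

Zone of each point (C = within 1σ̂, B = 1σ̂–2σ̂, A = 2σ̂–3σ̂, * = beyond 3σ̂; sign = side of CL): 1:-C, 2:+B, 3:+C, 4:+A, 5:+B, 6:+B, 7:+B, 8:-C, 9:-C, 10:-C, 11:-C
Rule 3 (four of five consecutive points beyond the same 1σ limit) is satisfied at point 6.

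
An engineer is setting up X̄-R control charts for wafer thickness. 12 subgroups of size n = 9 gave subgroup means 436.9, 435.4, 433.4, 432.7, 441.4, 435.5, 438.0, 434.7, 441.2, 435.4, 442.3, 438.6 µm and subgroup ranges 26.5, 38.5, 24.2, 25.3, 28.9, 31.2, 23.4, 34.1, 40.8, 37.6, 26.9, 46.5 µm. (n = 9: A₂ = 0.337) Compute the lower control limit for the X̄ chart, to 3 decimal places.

X̄̄ = (436.9 + 435.4 + 433.4 + 432.7 + 441.4 + 435.5 + 438.0 + 434.7 + 441.2 + 435.4 + 442.3 + 438.6) / 12 = 5245.5000 / 12 = 437.1250
R̄ = (26.5 + 38.5 + 24.2 + 25.3 + 28.9 + 31.2 + 23.4 + 34.1 + 40.8 + 37.6 + 26.9 + 46.5) / 12 = 383.9000 / 12 = 31.9917
LCL = X̄̄ − A₂·R̄ = 437.1250 − 0.337 × 31.9917 = 426.3438

426.344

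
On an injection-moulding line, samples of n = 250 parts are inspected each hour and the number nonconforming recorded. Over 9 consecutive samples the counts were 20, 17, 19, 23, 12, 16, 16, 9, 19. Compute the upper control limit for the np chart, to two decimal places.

28.65

p̄ = Σdᵢ / (k·n) = 151 / (9 × 250) = 0.06711
UCL = np̄ + 3·√(np̄(1−p̄)) = 16.7778 + 3 × √(16.7778×0.93289) = 16.7778 + 3 × 3.9562 = 28.6465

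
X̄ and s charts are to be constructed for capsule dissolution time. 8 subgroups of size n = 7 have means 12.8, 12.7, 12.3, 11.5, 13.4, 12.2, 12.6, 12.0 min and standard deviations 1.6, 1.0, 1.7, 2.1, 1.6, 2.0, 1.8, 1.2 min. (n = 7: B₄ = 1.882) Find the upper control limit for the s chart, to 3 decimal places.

3.058

s̄ = (1.6 + 1.0 + 1.7 + 2.1 + 1.6 + 2.0 + 1.8 + 1.2) / 8 = 1.6250
UCL_s = B₄·s̄ = 1.882 × 1.6250 = 3.0582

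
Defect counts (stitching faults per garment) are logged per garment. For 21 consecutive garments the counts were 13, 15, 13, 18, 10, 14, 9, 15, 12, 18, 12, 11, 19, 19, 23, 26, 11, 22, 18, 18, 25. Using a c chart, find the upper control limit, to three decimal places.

28.327

c̄ = (13 + 15 + 13 + 18 + 10 + 14 + 9 + 15 + 12 + 18 + 12 + 11 + 19 + 19 + 23 + 26 + 11 + 22 + 18 + 18 + 25) / 21 = 341 / 21 = 16.2381
UCL = c̄ + 3√c̄ = 16.2381 + 3 × √16.2381 = 16.2381 + 3 × 4.0297 = 28.3271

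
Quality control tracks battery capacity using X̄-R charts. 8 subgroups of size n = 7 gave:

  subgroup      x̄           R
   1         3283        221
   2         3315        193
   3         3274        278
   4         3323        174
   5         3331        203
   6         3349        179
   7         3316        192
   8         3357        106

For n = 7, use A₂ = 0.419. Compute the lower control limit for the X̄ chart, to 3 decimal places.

X̄̄ = (3283 + 3315 + 3274 + 3323 + 3331 + 3349 + 3316 + 3357) / 8 = 26548.0000 / 8 = 3318.5000
R̄ = (221 + 193 + 278 + 174 + 203 + 179 + 192 + 106) / 8 = 1546.0000 / 8 = 193.2500
LCL = X̄̄ − A₂·R̄ = 3318.5000 − 0.419 × 193.2500 = 3237.5282

3237.528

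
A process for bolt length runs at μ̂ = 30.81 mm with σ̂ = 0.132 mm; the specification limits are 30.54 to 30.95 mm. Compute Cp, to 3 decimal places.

Cp = (USL − LSL) / (6σ̂) = (30.95 − 30.54) / (6 × 0.132) = 0.4100 / 0.7920 = 0.5177

0.518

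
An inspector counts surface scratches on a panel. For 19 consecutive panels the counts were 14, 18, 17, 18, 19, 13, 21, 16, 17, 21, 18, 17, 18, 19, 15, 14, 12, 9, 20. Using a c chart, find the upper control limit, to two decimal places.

c̄ = (14 + 18 + 17 + 18 + 19 + 13 + 21 + 16 + 17 + 21 + 18 + 17 + 18 + 19 + 15 + 14 + 12 + 9 + 20) / 19 = 316 / 19 = 16.6316
UCL = c̄ + 3√c̄ = 16.6316 + 3 × √16.6316 = 16.6316 + 3 × 4.0782 = 28.8661

28.87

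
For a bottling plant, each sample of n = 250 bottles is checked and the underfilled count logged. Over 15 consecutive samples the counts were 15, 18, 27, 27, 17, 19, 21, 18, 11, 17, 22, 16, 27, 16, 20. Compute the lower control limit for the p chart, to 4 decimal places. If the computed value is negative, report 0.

0.0268

p̄ = Σdᵢ / (k·n) = 291 / (15 × 250) = 0.07760
LCL = p̄ − 3·√(p̄(1−p̄)/n) = 0.07760 − 3 × 0.01692 = 0.02684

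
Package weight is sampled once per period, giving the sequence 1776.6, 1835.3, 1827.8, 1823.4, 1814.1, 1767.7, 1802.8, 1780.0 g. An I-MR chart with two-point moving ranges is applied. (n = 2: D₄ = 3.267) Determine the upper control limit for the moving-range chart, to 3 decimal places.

85.969

Moving ranges: 58.7, 7.5, 4.4, 9.3, 46.4, 35.1, 22.8; M̄R̄ = 184.2000 / 7 = 26.3143
UCL_MR = D₄·M̄R̄ = 3.267 × 26.3143 = 85.9688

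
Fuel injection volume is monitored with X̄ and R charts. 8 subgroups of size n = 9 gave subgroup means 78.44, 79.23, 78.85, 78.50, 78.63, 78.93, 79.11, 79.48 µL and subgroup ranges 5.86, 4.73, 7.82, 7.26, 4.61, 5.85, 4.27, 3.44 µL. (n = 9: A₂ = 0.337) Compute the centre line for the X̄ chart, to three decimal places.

78.896

X̄̄ = (78.44 + 79.23 + 78.85 + 78.50 + 78.63 + 78.93 + 79.11 + 79.48) / 8 = 631.1700 / 8 = 78.8962
CL = X̄̄ = 78.8962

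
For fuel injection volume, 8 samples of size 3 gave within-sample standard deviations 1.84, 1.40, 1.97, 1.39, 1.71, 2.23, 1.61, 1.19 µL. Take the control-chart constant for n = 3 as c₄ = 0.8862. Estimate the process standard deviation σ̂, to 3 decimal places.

s̄ = (1.84 + 1.40 + 1.97 + 1.39 + 1.71 + 2.23 + 1.61 + 1.19) / 8 = 1.6675
σ̂ = s̄ / c₄ = 1.6675 / 0.8862 = 1.8816

1.882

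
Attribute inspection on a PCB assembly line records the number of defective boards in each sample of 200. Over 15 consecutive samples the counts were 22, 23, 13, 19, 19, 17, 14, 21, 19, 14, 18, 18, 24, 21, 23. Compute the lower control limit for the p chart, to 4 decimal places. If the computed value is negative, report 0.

0.0328

p̄ = Σdᵢ / (k·n) = 285 / (15 × 200) = 0.09500
LCL = p̄ − 3·√(p̄(1−p̄)/n) = 0.09500 − 3 × 0.02073 = 0.03280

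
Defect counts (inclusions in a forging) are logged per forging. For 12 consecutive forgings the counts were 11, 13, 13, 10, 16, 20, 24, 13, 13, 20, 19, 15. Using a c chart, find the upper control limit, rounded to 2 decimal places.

27.43

c̄ = (11 + 13 + 13 + 10 + 16 + 20 + 24 + 13 + 13 + 20 + 19 + 15) / 12 = 187 / 12 = 15.5833
UCL = c̄ + 3√c̄ = 15.5833 + 3 × √15.5833 = 15.5833 + 3 × 3.9476 = 27.4261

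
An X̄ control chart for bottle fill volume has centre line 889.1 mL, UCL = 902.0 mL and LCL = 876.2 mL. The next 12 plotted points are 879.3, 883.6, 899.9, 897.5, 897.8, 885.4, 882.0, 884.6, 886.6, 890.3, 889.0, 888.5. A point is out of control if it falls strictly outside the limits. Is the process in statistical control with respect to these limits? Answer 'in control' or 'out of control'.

in control

All 12 points lie within [876.2, 902.0].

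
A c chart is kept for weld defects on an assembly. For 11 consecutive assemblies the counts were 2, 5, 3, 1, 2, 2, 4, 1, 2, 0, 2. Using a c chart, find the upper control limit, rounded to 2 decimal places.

6.61

c̄ = (2 + 5 + 3 + 1 + 2 + 2 + 4 + 1 + 2 + 0 + 2) / 11 = 24 / 11 = 2.1818
UCL = c̄ + 3√c̄ = 2.1818 + 3 × √2.1818 = 2.1818 + 3 × 1.4771 = 6.6131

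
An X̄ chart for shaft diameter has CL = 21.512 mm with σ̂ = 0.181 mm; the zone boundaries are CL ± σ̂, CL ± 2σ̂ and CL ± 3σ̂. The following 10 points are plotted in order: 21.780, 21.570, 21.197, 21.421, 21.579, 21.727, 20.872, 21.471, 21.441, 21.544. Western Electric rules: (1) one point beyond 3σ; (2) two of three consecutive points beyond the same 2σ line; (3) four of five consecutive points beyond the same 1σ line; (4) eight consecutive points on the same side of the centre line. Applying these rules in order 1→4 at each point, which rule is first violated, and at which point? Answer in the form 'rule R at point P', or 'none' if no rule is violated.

Zone of each point (C = within 1σ̂, B = 1σ̂–2σ̂, A = 2σ̂–3σ̂, * = beyond 3σ̂; sign = side of CL): 1:+B, 2:+C, 3:-B, 4:-C, 5:+C, 6:+B, 7:-*, 8:-C, 9:-C, 10:+C
Rule 1 (one point beyond the 3σ limits) is satisfied at point 7.

rule 1 at point 7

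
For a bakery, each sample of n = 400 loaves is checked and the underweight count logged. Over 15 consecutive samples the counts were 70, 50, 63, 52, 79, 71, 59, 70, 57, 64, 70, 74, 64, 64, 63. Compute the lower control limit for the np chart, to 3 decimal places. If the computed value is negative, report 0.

42.578

p̄ = Σdᵢ / (k·n) = 970 / (15 × 400) = 0.16167
LCL = np̄ − 3·√(np̄(1−p̄)) = 64.6667 − 3 × 7.3629 = 42.5780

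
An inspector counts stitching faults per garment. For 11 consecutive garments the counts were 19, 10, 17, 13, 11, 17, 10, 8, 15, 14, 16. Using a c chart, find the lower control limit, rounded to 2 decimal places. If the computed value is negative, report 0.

c̄ = (19 + 10 + 17 + 13 + 11 + 17 + 10 + 8 + 15 + 14 + 16) / 11 = 150 / 11 = 13.6364
LCL = c̄ − 3√c̄ = 13.6364 − 3 × 3.6927 = 2.5581

2.56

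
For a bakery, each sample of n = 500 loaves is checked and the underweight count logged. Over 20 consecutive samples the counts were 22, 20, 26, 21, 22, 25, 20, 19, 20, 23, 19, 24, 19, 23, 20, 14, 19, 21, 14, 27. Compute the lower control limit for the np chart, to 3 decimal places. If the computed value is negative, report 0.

7.475

p̄ = Σdᵢ / (k·n) = 418 / (20 × 500) = 0.04180
LCL = np̄ − 3·√(np̄(1−p̄)) = 20.9000 − 3 × 4.4751 = 7.4747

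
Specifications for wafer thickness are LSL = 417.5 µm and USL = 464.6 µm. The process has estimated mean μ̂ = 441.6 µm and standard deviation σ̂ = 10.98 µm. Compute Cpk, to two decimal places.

Cpu = (USL − μ̂) / (3σ̂) = (464.6 − 441.6) / (3 × 10.98) = 0.6982; Cpl = (μ̂ − LSL) / (3σ̂) = (441.6 − 417.5) / (3 × 10.98) = 0.7316; Cpk = min(Cpu, Cpl) = 0.6982

0.70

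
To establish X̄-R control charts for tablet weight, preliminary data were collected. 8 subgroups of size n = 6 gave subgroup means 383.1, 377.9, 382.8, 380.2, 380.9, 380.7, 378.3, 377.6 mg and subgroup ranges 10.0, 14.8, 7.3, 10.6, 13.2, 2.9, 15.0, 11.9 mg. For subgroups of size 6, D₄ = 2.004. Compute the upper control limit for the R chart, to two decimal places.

R̄ = (10.0 + 14.8 + 7.3 + 10.6 + 13.2 + 2.9 + 15.0 + 11.9) / 8 = 85.7000 / 8 = 10.7125
UCL_R = D₄·R̄ = 2.004 × 10.7125 = 21.4679

21.47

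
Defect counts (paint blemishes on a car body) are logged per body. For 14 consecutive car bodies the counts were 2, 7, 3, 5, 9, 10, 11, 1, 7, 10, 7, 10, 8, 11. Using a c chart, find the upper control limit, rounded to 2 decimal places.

c̄ = (2 + 7 + 3 + 5 + 9 + 10 + 11 + 1 + 7 + 10 + 7 + 10 + 8 + 11) / 14 = 101 / 14 = 7.2143
UCL = c̄ + 3√c̄ = 7.2143 + 3 × √7.2143 = 7.2143 + 3 × 2.6859 = 15.2721

15.27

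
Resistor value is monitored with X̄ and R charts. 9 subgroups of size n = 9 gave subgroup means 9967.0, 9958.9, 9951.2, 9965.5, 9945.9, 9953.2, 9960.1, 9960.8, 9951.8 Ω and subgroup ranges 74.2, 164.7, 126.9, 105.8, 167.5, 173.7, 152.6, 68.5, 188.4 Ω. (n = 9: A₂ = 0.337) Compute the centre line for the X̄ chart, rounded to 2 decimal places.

X̄̄ = (9967.0 + 9958.9 + 9951.2 + 9965.5 + 9945.9 + 9953.2 + 9960.1 + 9960.8 + 9951.8) / 9 = 89614.4000 / 9 = 9957.1556
CL = X̄̄ = 9957.1556

9957.16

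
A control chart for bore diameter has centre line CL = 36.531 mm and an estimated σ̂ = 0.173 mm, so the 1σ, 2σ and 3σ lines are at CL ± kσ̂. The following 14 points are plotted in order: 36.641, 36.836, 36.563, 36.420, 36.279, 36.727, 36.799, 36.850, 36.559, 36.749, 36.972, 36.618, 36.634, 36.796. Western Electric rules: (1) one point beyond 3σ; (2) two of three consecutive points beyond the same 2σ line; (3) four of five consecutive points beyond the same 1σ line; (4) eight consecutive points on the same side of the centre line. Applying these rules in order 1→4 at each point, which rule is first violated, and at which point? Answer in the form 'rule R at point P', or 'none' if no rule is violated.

rule 3 at point 10

Zone of each point (C = within 1σ̂, B = 1σ̂–2σ̂, A = 2σ̂–3σ̂, * = beyond 3σ̂; sign = side of CL): 1:+C, 2:+B, 3:+C, 4:-C, 5:-B, 6:+B, 7:+B, 8:+B, 9:+C, 10:+B, 11:+A, 12:+C, 13:+C, 14:+B
Rule 3 (four of five consecutive points beyond the same 1σ limit) is satisfied at point 10.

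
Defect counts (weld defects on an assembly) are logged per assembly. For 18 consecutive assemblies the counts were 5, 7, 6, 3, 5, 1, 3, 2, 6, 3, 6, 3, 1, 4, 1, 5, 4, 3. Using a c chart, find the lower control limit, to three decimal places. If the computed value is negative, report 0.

0.000

c̄ = (5 + 7 + 6 + 3 + 5 + 1 + 3 + 2 + 6 + 3 + 6 + 3 + 1 + 4 + 1 + 5 + 4 + 3) / 18 = 68 / 18 = 3.7778
LCL = c̄ − 3√c̄ = 3.7778 − 3 × 1.9437 = -2.0532 → 0 (cannot be negative)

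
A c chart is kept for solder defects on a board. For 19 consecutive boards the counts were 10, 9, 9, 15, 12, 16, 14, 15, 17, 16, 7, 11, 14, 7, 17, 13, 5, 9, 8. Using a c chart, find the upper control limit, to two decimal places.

c̄ = (10 + 9 + 9 + 15 + 12 + 16 + 14 + 15 + 17 + 16 + 7 + 11 + 14 + 7 + 17 + 13 + 5 + 9 + 8) / 19 = 224 / 19 = 11.7895
UCL = c̄ + 3√c̄ = 11.7895 + 3 × √11.7895 = 11.7895 + 3 × 3.4336 = 22.0902

22.09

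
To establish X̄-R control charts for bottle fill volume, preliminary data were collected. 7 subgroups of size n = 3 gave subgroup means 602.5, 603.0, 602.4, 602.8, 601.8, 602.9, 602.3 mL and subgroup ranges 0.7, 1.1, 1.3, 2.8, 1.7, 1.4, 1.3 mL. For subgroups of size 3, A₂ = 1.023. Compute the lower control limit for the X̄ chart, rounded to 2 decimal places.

601.02

X̄̄ = (602.5 + 603.0 + 602.4 + 602.8 + 601.8 + 602.9 + 602.3) / 7 = 4217.7000 / 7 = 602.5286
R̄ = (0.7 + 1.1 + 1.3 + 2.8 + 1.7 + 1.4 + 1.3) / 7 = 10.3000 / 7 = 1.4714
LCL = X̄̄ − A₂·R̄ = 602.5286 − 1.023 × 1.4714 = 601.0233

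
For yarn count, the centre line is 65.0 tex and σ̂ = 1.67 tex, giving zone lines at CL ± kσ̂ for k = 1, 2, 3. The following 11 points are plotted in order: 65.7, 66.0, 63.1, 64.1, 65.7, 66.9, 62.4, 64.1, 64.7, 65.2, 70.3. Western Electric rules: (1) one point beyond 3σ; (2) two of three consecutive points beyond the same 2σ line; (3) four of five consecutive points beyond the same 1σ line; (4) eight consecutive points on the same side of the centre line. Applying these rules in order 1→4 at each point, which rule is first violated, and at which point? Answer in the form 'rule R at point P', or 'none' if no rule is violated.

rule 1 at point 11

Zone of each point (C = within 1σ̂, B = 1σ̂–2σ̂, A = 2σ̂–3σ̂, * = beyond 3σ̂; sign = side of CL): 1:+C, 2:+C, 3:-B, 4:-C, 5:+C, 6:+B, 7:-B, 8:-C, 9:-C, 10:+C, 11:+*
Rule 1 (one point beyond the 3σ limits) is satisfied at point 11.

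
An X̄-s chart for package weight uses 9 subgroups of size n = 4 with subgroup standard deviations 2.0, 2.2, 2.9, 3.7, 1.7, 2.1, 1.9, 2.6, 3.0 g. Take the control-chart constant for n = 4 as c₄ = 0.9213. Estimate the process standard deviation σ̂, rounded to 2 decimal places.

s̄ = (2.0 + 2.2 + 2.9 + 3.7 + 1.7 + 2.1 + 1.9 + 2.6 + 3.0) / 9 = 2.4556
σ̂ = s̄ / c₄ = 2.4556 / 0.9213 = 2.6653

2.67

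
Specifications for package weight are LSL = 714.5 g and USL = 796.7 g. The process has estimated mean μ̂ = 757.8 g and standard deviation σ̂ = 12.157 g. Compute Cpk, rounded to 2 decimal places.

1.07

Cpu = (USL − μ̂) / (3σ̂) = (796.7 − 757.8) / (3 × 12.157) = 1.0666; Cpl = (μ̂ − LSL) / (3σ̂) = (757.8 − 714.5) / (3 × 12.157) = 1.1872; Cpk = min(Cpu, Cpl) = 1.0666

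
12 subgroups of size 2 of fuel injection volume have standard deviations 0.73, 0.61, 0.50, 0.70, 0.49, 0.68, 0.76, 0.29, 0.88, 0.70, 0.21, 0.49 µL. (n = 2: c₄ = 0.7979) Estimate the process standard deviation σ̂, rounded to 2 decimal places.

s̄ = (0.73 + 0.61 + 0.50 + 0.70 + 0.49 + 0.68 + 0.76 + 0.29 + 0.88 + 0.70 + 0.21 + 0.49) / 12 = 0.5867
σ̂ = s̄ / c₄ = 0.5867 / 0.7979 = 0.7353

0.74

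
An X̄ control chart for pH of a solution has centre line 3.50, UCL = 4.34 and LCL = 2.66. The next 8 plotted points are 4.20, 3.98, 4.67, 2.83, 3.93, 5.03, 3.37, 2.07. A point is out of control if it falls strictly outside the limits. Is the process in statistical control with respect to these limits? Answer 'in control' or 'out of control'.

Compare each point to [2.66, 4.34]: sample 3 = 4.67 > UCL; sample 6 = 5.03 > UCL; sample 8 = 2.07 < LCL.

out of control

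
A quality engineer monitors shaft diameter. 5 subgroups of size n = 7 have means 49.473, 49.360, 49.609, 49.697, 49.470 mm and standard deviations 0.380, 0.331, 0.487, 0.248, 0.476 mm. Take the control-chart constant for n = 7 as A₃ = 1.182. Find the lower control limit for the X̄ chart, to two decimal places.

X̄̄ = (49.473 + 49.360 + 49.609 + 49.697 + 49.470) / 5 = 49.5218
s̄ = (0.380 + 0.331 + 0.487 + 0.248 + 0.476) / 5 = 0.3844
LCL = X̄̄ − A₃·s̄ = 49.5218 − 1.182 × 0.3844 = 49.0674

49.07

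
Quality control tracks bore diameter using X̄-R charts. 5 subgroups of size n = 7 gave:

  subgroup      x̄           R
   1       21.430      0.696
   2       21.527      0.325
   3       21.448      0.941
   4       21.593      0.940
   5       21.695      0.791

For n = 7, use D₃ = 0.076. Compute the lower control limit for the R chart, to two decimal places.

0.06

R̄ = (0.696 + 0.325 + 0.941 + 0.940 + 0.791) / 5 = 3.6930 / 5 = 0.7386
LCL_R = D₃·R̄ = 0.076 × 0.7386 = 0.0561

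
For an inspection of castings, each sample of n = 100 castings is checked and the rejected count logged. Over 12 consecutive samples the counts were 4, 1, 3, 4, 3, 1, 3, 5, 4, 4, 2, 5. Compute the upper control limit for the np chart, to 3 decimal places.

8.570

p̄ = Σdᵢ / (k·n) = 39 / (12 × 100) = 0.03250
UCL = np̄ + 3·√(np̄(1−p̄)) = 3.2500 + 3 × √(3.2500×0.96750) = 3.2500 + 3 × 1.7732 = 8.5697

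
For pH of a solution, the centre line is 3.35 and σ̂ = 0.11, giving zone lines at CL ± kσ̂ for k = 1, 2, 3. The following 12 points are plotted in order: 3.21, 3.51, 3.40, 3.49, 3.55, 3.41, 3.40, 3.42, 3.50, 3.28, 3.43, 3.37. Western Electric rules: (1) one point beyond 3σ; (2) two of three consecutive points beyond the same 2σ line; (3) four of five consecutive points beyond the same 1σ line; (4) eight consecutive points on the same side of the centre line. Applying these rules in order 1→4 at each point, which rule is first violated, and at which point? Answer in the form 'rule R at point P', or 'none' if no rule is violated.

rule 4 at point 9

Zone of each point (C = within 1σ̂, B = 1σ̂–2σ̂, A = 2σ̂–3σ̂, * = beyond 3σ̂; sign = side of CL): 1:-B, 2:+B, 3:+C, 4:+B, 5:+B, 6:+C, 7:+C, 8:+C, 9:+B, 10:-C, 11:+C, 12:+C
Rule 4 (eight consecutive points on the same side of the centre line) is satisfied at point 9.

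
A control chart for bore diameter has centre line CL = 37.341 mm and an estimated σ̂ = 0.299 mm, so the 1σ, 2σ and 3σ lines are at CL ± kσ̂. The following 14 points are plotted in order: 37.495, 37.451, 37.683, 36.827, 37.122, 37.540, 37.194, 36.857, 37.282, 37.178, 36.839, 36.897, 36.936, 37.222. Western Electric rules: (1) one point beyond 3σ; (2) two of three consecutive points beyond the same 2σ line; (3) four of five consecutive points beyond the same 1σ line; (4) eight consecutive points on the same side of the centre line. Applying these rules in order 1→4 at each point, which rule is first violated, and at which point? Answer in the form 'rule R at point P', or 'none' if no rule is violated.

rule 4 at point 14

Zone of each point (C = within 1σ̂, B = 1σ̂–2σ̂, A = 2σ̂–3σ̂, * = beyond 3σ̂; sign = side of CL): 1:+C, 2:+C, 3:+B, 4:-B, 5:-C, 6:+C, 7:-C, 8:-B, 9:-C, 10:-C, 11:-B, 12:-B, 13:-B, 14:-C
Rule 4 (eight consecutive points on the same side of the centre line) is satisfied at point 14.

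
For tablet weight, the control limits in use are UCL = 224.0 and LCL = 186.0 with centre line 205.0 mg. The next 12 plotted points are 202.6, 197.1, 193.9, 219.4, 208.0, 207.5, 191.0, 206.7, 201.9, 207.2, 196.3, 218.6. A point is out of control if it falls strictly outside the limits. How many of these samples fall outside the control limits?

0

All 12 points lie within [186.0, 224.0].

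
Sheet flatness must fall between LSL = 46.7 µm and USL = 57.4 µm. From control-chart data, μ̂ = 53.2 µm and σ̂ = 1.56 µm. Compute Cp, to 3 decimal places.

Cp = (USL − LSL) / (6σ̂) = (57.4 − 46.7) / (6 × 1.56) = 10.7000 / 9.3600 = 1.1432

1.143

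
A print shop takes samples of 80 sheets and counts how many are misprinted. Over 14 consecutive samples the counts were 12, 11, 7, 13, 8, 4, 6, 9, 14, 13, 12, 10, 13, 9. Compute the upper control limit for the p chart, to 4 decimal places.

0.2372

p̄ = Σdᵢ / (k·n) = 141 / (14 × 80) = 0.12589
UCL = p̄ + 3·√(p̄(1−p̄)/n) = 0.12589 + 3 × √(0.12589×0.87411/80) = 0.12589 + 3 × 0.03709 = 0.23716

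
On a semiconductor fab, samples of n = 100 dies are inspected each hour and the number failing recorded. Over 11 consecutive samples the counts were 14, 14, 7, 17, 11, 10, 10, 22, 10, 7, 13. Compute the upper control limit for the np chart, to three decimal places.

p̄ = Σdᵢ / (k·n) = 135 / (11 × 100) = 0.12273
UCL = np̄ + 3·√(np̄(1−p̄)) = 12.2727 + 3 × √(12.2727×0.87727) = 12.2727 + 3 × 3.2812 = 22.1164

22.116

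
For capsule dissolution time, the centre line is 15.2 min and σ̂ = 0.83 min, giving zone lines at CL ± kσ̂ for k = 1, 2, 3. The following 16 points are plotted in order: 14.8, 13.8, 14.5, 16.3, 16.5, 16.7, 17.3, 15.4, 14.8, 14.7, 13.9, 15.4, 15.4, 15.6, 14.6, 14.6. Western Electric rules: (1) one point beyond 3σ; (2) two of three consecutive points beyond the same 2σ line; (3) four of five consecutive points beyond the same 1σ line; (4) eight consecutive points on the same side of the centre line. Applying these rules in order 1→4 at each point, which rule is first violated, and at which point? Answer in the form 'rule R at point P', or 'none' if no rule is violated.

Zone of each point (C = within 1σ̂, B = 1σ̂–2σ̂, A = 2σ̂–3σ̂, * = beyond 3σ̂; sign = side of CL): 1:-C, 2:-B, 3:-C, 4:+B, 5:+B, 6:+B, 7:+A, 8:+C, 9:-C, 10:-C, 11:-B, 12:+C, 13:+C, 14:+C, 15:-C, 16:-C
Rule 3 (four of five consecutive points beyond the same 1σ limit) is satisfied at point 7.

rule 3 at point 7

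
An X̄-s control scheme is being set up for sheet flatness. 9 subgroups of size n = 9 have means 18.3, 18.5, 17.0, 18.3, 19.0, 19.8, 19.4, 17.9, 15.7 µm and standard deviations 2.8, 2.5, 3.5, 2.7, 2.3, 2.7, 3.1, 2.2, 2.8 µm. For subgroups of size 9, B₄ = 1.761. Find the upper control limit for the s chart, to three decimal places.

4.813

s̄ = (2.8 + 2.5 + 3.5 + 2.7 + 2.3 + 2.7 + 3.1 + 2.2 + 2.8) / 9 = 2.7333
UCL_s = B₄·s̄ = 1.761 × 2.7333 = 4.8134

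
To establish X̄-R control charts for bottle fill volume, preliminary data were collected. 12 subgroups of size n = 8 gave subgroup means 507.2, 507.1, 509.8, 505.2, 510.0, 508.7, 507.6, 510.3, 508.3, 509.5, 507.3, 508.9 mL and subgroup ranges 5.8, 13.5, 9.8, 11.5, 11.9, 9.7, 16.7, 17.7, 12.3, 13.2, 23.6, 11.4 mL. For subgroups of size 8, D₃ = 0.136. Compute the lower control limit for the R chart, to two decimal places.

1.78

R̄ = (5.8 + 13.5 + 9.8 + 11.5 + 11.9 + 9.7 + 16.7 + 17.7 + 12.3 + 13.2 + 23.6 + 11.4) / 12 = 157.1000 / 12 = 13.0917
LCL_R = D₃·R̄ = 0.136 × 13.0917 = 1.7805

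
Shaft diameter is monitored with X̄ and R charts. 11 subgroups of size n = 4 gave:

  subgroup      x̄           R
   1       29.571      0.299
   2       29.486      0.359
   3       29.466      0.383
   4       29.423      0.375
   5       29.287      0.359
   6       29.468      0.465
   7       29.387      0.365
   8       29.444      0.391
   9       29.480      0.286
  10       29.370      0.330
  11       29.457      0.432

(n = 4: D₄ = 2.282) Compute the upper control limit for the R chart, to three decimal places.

R̄ = (0.299 + 0.359 + 0.383 + 0.375 + 0.359 + 0.465 + 0.365 + 0.391 + 0.286 + 0.330 + 0.432) / 11 = 4.0440 / 11 = 0.3676
UCL_R = D₄·R̄ = 2.282 × 0.3676 = 0.8389

0.839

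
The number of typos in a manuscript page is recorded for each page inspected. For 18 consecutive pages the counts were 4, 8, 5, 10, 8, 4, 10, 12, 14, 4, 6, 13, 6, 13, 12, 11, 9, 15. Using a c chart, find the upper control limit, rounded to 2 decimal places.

18.17

c̄ = (4 + 8 + 5 + 10 + 8 + 4 + 10 + 12 + 14 + 4 + 6 + 13 + 6 + 13 + 12 + 11 + 9 + 15) / 18 = 164 / 18 = 9.1111
UCL = c̄ + 3√c̄ = 9.1111 + 3 × √9.1111 = 9.1111 + 3 × 3.0185 = 18.1665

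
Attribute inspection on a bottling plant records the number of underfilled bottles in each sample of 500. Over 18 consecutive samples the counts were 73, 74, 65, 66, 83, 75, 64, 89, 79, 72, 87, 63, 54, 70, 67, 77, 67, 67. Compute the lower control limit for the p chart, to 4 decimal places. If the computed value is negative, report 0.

0.0965

p̄ = Σdᵢ / (k·n) = 1292 / (18 × 500) = 0.14356
LCL = p̄ − 3·√(p̄(1−p̄)/n) = 0.14356 − 3 × 0.01568 = 0.09651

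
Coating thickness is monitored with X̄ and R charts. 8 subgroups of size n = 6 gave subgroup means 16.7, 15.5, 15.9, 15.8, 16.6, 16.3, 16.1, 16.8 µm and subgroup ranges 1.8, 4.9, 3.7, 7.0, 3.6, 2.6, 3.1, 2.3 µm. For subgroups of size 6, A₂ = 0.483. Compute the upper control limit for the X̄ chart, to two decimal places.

17.96

X̄̄ = (16.7 + 15.5 + 15.9 + 15.8 + 16.6 + 16.3 + 16.1 + 16.8) / 8 = 129.7000 / 8 = 16.2125
R̄ = (1.8 + 4.9 + 3.7 + 7.0 + 3.6 + 2.6 + 3.1 + 2.3) / 8 = 29.0000 / 8 = 3.6250
UCL = X̄̄ + A₂·R̄ = 16.2125 + 0.483 × 3.6250 = 17.9634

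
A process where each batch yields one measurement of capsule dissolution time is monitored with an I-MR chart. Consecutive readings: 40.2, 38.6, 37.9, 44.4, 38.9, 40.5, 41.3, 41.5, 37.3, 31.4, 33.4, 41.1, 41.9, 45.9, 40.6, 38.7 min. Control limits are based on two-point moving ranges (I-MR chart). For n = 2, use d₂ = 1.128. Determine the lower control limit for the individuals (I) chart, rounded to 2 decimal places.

30.97

X̄ = (40.2 + 38.6 + 37.9 + 44.4 + 38.9 + 40.5 + 41.3 + 41.5 + 37.3 + 31.4 + 33.4 + 41.1 + 41.9 + 45.9 + 40.6 + 38.7) / 16 = 39.6000
Moving ranges: 1.6, 0.7, 6.5, 5.5, 1.6, 0.8, 0.2, 4.2, 5.9, 2.0, 7.7, 0.8, 4.0, 5.3, 1.9; M̄R̄ = 48.7000 / 15 = 3.2467
LCL = X̄ − 3·M̄R̄/d₂ = 39.6000 − 3 × 3.2467 / 1.128 = 30.9652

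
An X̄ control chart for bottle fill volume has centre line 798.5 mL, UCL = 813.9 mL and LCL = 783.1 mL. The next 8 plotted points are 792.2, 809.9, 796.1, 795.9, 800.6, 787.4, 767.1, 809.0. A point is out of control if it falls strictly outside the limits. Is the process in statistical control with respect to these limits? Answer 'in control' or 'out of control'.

Compare each point to [783.1, 813.9]: sample 7 = 767.1 < LCL.

out of control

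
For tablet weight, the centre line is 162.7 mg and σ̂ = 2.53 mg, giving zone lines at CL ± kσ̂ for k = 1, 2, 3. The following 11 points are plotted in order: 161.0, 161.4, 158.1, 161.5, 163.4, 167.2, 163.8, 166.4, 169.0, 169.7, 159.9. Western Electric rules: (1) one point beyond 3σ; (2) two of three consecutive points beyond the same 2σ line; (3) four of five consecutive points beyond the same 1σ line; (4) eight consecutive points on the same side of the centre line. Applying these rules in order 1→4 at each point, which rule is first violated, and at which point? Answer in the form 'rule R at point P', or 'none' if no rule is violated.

Zone of each point (C = within 1σ̂, B = 1σ̂–2σ̂, A = 2σ̂–3σ̂, * = beyond 3σ̂; sign = side of CL): 1:-C, 2:-C, 3:-B, 4:-C, 5:+C, 6:+B, 7:+C, 8:+B, 9:+A, 10:+A, 11:-B
Rule 2 (two of three consecutive points beyond the same 2σ limit) is satisfied at point 10.

rule 2 at point 10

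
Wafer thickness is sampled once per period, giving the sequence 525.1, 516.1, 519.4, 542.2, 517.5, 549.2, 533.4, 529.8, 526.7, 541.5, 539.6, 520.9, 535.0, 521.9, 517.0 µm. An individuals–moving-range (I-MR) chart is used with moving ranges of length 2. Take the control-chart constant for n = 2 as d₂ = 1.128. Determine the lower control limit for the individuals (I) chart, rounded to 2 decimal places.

X̄ = (525.1 + 516.1 + 519.4 + 542.2 + 517.5 + 549.2 + 533.4 + 529.8 + 526.7 + 541.5 + 539.6 + 520.9 + 535.0 + 521.9 + 517.0) / 15 = 529.0200
Moving ranges: 9.0, 3.3, 22.8, 24.7, 31.7, 15.8, 3.6, 3.1, 14.8, 1.9, 18.7, 14.1, 13.1, 4.9; M̄R̄ = 181.5000 / 14 = 12.9643
LCL = X̄ − 3·M̄R̄/d₂ = 529.0200 − 3 × 12.9643 / 1.128 = 494.5405

494.54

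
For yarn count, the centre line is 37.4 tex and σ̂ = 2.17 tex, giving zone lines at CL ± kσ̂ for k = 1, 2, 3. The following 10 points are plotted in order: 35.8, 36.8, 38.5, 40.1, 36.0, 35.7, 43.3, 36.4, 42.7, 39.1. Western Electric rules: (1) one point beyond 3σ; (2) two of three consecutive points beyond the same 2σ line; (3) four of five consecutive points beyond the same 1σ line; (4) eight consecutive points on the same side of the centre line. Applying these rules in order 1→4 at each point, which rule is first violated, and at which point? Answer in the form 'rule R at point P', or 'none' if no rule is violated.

Zone of each point (C = within 1σ̂, B = 1σ̂–2σ̂, A = 2σ̂–3σ̂, * = beyond 3σ̂; sign = side of CL): 1:-C, 2:-C, 3:+C, 4:+B, 5:-C, 6:-C, 7:+A, 8:-C, 9:+A, 10:+C
Rule 2 (two of three consecutive points beyond the same 2σ limit) is satisfied at point 9.

rule 2 at point 9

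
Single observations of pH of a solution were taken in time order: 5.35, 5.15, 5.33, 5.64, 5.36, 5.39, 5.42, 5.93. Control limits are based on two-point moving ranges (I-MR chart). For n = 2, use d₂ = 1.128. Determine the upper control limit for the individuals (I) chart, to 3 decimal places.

6.031

X̄ = (5.35 + 5.15 + 5.33 + 5.64 + 5.36 + 5.39 + 5.42 + 5.93) / 8 = 5.4463
Moving ranges: 0.20, 0.18, 0.31, 0.28, 0.03, 0.03, 0.51; M̄R̄ = 1.5400 / 7 = 0.2200
UCL = X̄ + 3·M̄R̄/d₂ = 5.4463 + 3 × 0.2200 / 1.128 = 6.0314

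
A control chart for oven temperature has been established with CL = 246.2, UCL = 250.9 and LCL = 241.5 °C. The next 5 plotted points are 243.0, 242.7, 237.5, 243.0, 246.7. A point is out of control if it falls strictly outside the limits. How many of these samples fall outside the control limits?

1

Compare each point to [241.5, 250.9]: sample 3 = 237.5 < LCL.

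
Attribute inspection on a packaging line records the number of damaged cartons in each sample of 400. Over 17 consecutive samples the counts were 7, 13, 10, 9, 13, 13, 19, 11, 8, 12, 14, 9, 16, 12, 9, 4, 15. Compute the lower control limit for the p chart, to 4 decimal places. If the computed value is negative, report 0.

0.0036

p̄ = Σdᵢ / (k·n) = 194 / (17 × 400) = 0.02853
LCL = p̄ − 3·√(p̄(1−p̄)/n) = 0.02853 − 3 × 0.00832 = 0.00356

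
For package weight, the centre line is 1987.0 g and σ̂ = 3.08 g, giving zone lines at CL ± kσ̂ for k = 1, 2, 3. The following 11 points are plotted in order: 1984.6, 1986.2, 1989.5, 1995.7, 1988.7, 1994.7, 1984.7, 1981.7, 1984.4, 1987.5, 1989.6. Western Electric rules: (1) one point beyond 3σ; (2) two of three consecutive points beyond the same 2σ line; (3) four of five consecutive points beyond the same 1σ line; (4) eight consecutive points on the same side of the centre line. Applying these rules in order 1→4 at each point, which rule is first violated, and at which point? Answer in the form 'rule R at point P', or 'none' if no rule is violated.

rule 2 at point 6

Zone of each point (C = within 1σ̂, B = 1σ̂–2σ̂, A = 2σ̂–3σ̂, * = beyond 3σ̂; sign = side of CL): 1:-C, 2:-C, 3:+C, 4:+A, 5:+C, 6:+A, 7:-C, 8:-B, 9:-C, 10:+C, 11:+C
Rule 2 (two of three consecutive points beyond the same 2σ limit) is satisfied at point 6.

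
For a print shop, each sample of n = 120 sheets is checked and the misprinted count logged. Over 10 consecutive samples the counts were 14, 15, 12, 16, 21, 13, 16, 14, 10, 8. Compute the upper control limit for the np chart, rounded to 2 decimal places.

p̄ = Σdᵢ / (k·n) = 139 / (10 × 120) = 0.11583
UCL = np̄ + 3·√(np̄(1−p̄)) = 13.9000 + 3 × √(13.9000×0.88417) = 13.9000 + 3 × 3.5057 = 24.4171

24.42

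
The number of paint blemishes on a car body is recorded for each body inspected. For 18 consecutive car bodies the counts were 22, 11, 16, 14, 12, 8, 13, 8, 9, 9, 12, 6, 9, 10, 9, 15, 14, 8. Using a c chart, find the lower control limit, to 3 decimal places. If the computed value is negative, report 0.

c̄ = (22 + 11 + 16 + 14 + 12 + 8 + 13 + 8 + 9 + 9 + 12 + 6 + 9 + 10 + 9 + 15 + 14 + 8) / 18 = 205 / 18 = 11.3889
LCL = c̄ − 3√c̄ = 11.3889 − 3 × 3.3747 = 1.2647

1.265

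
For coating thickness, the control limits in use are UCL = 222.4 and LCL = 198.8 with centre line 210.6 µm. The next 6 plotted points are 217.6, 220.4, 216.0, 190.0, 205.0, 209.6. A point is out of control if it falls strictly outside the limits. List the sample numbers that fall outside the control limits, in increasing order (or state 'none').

4

Compare each point to [198.8, 222.4]: sample 4 = 190.0 < LCL.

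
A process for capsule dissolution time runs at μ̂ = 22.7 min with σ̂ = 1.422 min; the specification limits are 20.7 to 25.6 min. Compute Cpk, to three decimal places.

Cpu = (USL − μ̂) / (3σ̂) = (25.6 − 22.7) / (3 × 1.422) = 0.6798; Cpl = (μ̂ − LSL) / (3σ̂) = (22.7 − 20.7) / (3 × 1.422) = 0.4688; Cpk = min(Cpu, Cpl) = 0.4688

0.469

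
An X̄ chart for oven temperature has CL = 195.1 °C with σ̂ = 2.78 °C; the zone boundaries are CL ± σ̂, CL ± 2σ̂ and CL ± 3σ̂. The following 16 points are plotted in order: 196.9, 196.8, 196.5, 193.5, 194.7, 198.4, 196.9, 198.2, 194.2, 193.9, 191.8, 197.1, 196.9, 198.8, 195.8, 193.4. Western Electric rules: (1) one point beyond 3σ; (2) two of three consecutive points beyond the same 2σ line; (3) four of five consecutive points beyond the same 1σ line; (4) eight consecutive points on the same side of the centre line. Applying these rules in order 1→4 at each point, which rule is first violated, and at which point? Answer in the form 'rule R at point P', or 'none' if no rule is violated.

Zone of each point (C = within 1σ̂, B = 1σ̂–2σ̂, A = 2σ̂–3σ̂, * = beyond 3σ̂; sign = side of CL): 1:+C, 2:+C, 3:+C, 4:-C, 5:-C, 6:+B, 7:+C, 8:+B, 9:-C, 10:-C, 11:-B, 12:+C, 13:+C, 14:+B, 15:+C, 16:-C
No rule fires across all 16 points.

none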